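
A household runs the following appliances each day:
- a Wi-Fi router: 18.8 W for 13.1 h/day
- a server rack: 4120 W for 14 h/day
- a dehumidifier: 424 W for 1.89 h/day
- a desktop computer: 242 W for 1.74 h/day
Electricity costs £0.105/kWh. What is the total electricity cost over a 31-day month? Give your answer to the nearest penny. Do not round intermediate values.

Wi-Fi router: 18.8 W × 13.1 h × 31 d = 7,635 Wh = 7.635 kWh
server rack: 4120 W × 14 h × 31 d = 1,788,080 Wh = 1,788 kWh
dehumidifier: 424 W × 1.89 h × 31 d = 24,842 Wh = 24.84 kWh
desktop computer: 242 W × 1.74 h × 31 d = 13,053 Wh = 13.05 kWh
Total energy = 7.635 + 1,788 + 24.84 + 13.05 = 1,834 kWh
Cost = 1,834 kWh × £0.105 = £192.53

£192.53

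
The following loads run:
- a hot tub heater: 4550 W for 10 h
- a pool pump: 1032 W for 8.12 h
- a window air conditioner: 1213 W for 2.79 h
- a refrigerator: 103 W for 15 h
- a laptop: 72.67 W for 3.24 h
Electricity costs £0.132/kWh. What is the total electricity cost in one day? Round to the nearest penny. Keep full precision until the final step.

hot tub heater: 4550 W × 10 h = 45,500 Wh = 45.5 kWh
pool pump: 1032 W × 8.12 h = 8,380 Wh = 8.38 kWh
window air conditioner: 1213 W × 2.79 h = 3,384 Wh = 3.384 kWh
refrigerator: 103 W × 15 h = 1,545 Wh = 1.545 kWh
laptop: 72.67 W × 3.24 h = 235 Wh = 0.2355 kWh
Total energy = 45.5 + 8.38 + 3.384 + 1.545 + 0.2355 = 59.04 kWh
Cost = 59.04 kWh × £0.132 = £7.79

£7.79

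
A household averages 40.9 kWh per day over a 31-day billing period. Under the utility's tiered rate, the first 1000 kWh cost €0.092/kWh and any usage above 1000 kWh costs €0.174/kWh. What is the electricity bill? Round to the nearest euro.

€139

Usage = 40.9 kWh/day × 31 days = 1267.9 kWh
First 1000 kWh × €0.092 = €92.00
Remaining 267.9 kWh × €0.174 = €46.61
Total = €138.61 ≈ €139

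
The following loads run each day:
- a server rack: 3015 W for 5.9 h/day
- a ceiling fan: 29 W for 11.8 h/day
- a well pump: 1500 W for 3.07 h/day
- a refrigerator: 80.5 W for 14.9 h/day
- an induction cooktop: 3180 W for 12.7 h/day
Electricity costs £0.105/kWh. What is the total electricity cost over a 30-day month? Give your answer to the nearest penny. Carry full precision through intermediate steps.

server rack: 3015 W × 5.9 h × 30 d = 533,655 Wh = 533.7 kWh
ceiling fan: 29 W × 11.8 h × 30 d = 10,266 Wh = 10.27 kWh
well pump: 1500 W × 3.07 h × 30 d = 138,150 Wh = 138.2 kWh
refrigerator: 80.5 W × 14.9 h × 30 d = 35,984 Wh = 35.98 kWh
induction cooktop: 3180 W × 12.7 h × 30 d = 1,211,580 Wh = 1,212 kWh
Total energy = 533.7 + 10.27 + 138.2 + 35.98 + 1,212 = 1,930 kWh
Cost = 1,930 kWh × £0.105 = £202.61

£202.61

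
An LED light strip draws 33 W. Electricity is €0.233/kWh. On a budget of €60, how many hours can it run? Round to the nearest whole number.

Energy budget = €60 / €0.233 per kWh = 257.5 kWh = 257,511 Wh
Runtime = 257,511 Wh / 33 W = 7,803 h

7803 h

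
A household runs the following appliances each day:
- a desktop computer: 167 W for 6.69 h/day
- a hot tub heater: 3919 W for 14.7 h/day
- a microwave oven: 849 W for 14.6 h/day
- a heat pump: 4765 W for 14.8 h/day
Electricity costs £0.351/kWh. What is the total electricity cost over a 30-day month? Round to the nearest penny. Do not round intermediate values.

desktop computer: 167 W × 6.69 h × 30 d = 33,517 Wh = 33.52 kWh
hot tub heater: 3919 W × 14.7 h × 30 d = 1,728,279 Wh = 1,728 kWh
microwave oven: 849 W × 14.6 h × 30 d = 371,862 Wh = 371.9 kWh
heat pump: 4765 W × 14.8 h × 30 d = 2,115,660 Wh = 2,116 kWh
Total energy = 33.52 + 1,728 + 371.9 + 2,116 = 4,249 kWh
Cost = 4,249 kWh × £0.351 = £1,491.51

£1491.51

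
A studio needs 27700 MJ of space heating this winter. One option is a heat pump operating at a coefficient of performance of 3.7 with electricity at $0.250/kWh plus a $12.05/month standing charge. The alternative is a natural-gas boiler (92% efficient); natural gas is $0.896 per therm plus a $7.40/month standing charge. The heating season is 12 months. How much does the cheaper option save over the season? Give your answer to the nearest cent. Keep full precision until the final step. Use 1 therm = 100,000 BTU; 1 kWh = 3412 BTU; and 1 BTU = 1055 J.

$320.03

Heat load = 27700 MJ = 27,700,000,000 J / 1055 = 26,255,924 BTU
Gas: input = 26,255,924 / 0.92 = 28,539,048 BTU = 285.4 therm → 285.4 × $0.896 = $255.71; + 12 × $7.40 standing = $344.51
Heat pump: 26,255,924 BTU / 3412 = 7,695 kWh heat; / 3.7 = 2,080 kWh in → × $0.250 = $519.94; + 12 × $12.05 standing = $664.54
Difference = |$344.51 − $664.54| = $320.03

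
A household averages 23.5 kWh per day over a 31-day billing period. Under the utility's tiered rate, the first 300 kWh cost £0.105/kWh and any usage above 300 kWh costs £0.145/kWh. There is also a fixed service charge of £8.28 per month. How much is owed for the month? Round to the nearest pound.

Usage = 23.5 kWh/day × 31 days = 728.5 kWh
First 300 kWh × £0.105 = £31.50
Remaining 428.5 kWh × £0.145 = £62.13
Energy charge = £93.63; + service £8.28 = £101.91 ≈ £102

£102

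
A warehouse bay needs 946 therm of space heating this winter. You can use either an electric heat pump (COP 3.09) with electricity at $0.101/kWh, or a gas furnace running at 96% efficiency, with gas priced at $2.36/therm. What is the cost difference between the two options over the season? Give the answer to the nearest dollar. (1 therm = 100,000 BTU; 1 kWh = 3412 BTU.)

Heat load = 946 therm × 100,000 = 94,600,000 BTU
Gas: input = 94,600,000 / 0.96 = 98,541,667 BTU = 985.4 therm → 985.4 × $2.36 = $2,325.58
Heat pump: 94,600,000 BTU / 3412 = 27,730 kWh heat; / 3.09 = 8,973 kWh in → × $0.101 = $906.24
Difference = |$2,325.58 − $906.24| = $1,419.34 ≈ $1419

$1419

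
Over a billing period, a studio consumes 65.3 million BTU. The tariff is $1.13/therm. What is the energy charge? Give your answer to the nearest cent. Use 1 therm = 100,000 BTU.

$737.89

65.3 million BTU × (10 therm/million BTU) = 653 therm
Cost = 653 therm × $1.13/therm = $737.89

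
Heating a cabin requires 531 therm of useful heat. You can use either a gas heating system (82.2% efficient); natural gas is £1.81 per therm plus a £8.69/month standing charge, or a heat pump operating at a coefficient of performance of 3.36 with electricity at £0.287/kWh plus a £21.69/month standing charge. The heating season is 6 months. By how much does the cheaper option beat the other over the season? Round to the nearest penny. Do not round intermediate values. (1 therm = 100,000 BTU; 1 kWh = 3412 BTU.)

Heat load = 531 therm × 100,000 = 53,100,000 BTU
Gas: input = 53,100,000 / 0.822 = 64,598,540 BTU = 646 therm → 646 × £1.81 = £1,169.23; + 6 × £8.69 standing = £1,221.37
Heat pump: 53,100,000 BTU / 3412 = 15,560 kWh heat; / 3.36 = 4,632 kWh in → × £0.287 = £1,329.32; + 6 × £21.69 standing = £1,459.46
Difference = |£1,221.37 − £1,459.46| = £238.08

£238.08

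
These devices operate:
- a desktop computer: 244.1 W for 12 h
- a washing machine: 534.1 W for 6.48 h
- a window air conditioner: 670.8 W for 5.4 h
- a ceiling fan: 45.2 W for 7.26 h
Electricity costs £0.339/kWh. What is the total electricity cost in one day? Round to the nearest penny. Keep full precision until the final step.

£3.51

desktop computer: 244.1 W × 12 h = 2,929 Wh = 2.929 kWh
washing machine: 534.1 W × 6.48 h = 3,461 Wh = 3.461 kWh
window air conditioner: 670.8 W × 5.4 h = 3,622 Wh = 3.622 kWh
ceiling fan: 45.2 W × 7.26 h = 328 Wh = 0.3282 kWh
Total energy = 2.929 + 3.461 + 3.622 + 0.3282 = 10.34 kWh
Cost = 10.34 kWh × £0.339 = £3.51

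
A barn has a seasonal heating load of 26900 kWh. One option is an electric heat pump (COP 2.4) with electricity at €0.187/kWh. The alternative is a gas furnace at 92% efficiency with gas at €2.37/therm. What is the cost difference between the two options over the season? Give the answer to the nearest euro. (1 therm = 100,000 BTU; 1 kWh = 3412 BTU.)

Heat load = 26900 kWh × 3412 = 91,782,800 BTU
Gas: input = 91,782,800 / 0.92 = 99,763,913 BTU = 997.6 therm → 997.6 × €2.37 = €2,364.40
Heat pump: 91,782,800 BTU / 3412 = 26,900 kWh heat; / 2.4 = 11,210 kWh in → × €0.187 = €2,095.96
Difference = |€2,364.40 − €2,095.96| = €268.45 ≈ €268

€268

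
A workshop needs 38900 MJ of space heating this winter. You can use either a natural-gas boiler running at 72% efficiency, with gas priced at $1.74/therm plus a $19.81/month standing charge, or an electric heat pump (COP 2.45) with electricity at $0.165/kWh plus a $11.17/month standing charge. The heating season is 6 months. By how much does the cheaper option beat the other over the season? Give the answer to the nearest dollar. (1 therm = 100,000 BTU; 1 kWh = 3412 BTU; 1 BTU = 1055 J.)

Heat load = 38900 MJ = 38,900,000,000 J / 1055 = 36,872,038 BTU
Gas: input = 36,872,038 / 0.72 = 51,211,164 BTU = 512.1 therm → 512.1 × $1.74 = $891.07; + 6 × $19.81 standing = $1,009.93
Heat pump: 36,872,038 BTU / 3412 = 10,810 kWh heat; / 2.45 = 4,411 kWh in → × $0.165 = $727.79; + 6 × $11.17 standing = $794.81
Difference = |$1,009.93 − $794.81| = $215.12 ≈ $215

$215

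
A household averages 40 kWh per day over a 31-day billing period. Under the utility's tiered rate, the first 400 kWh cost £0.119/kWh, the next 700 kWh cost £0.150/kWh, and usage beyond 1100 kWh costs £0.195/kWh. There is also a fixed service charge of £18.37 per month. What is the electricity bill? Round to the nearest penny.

£198.27

Usage = 40 kWh/day × 31 days = 1240 kWh
First 400 kWh × £0.119 = £47.60
Next 700 kWh × £0.150 = £105.00
Remaining 140 kWh × £0.195 = £27.30
Energy charge = £179.90; + service £18.37 = £198.27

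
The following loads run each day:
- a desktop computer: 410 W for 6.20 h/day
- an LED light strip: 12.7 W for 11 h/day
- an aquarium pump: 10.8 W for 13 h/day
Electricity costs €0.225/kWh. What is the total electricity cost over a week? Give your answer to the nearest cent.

€4.44

desktop computer: 410 W × 6.20 h × 7 d = 17,794 Wh = 17.79 kWh
LED light strip: 12.7 W × 11 h × 7 d = 978 Wh = 0.9779 kWh
aquarium pump: 10.8 W × 13 h × 7 d = 983 Wh = 0.9828 kWh
Total energy = 17.79 + 0.9779 + 0.9828 = 19.75 kWh
Cost = 19.75 kWh × €0.225 = €4.44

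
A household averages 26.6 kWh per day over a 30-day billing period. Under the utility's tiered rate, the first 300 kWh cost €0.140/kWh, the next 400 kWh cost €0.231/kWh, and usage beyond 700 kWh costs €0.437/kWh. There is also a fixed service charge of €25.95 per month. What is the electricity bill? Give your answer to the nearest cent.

Usage = 26.6 kWh/day × 30 days = 798 kWh
First 300 kWh × €0.140 = €42.00
Next 400 kWh × €0.231 = €92.40
Remaining 98 kWh × €0.437 = €42.83
Energy charge = €177.23; + service €25.95 = €203.18

€203.18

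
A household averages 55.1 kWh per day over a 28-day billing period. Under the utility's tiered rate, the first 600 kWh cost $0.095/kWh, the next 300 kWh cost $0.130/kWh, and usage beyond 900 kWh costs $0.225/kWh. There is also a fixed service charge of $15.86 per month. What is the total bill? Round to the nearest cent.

Usage = 55.1 kWh/day × 28 days = 1542.8 kWh
First 600 kWh × $0.095 = $57.00
Next 300 kWh × $0.130 = $39.00
Remaining 642.8 kWh × $0.225 = $144.63
Energy charge = $240.63; + service $15.86 = $256.49

$256.49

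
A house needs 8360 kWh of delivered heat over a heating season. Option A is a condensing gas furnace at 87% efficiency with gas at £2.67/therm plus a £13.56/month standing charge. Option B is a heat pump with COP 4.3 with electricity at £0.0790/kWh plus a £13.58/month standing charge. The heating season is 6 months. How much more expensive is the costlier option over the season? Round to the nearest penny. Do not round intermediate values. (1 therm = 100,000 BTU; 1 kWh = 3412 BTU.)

£721.69

Heat load = 8360 kWh × 3412 = 28,524,320 BTU
Gas: input = 28,524,320 / 0.87 = 32,786,575 BTU = 327.9 therm → 327.9 × £2.67 = £875.40; + 6 × £13.56 standing = £956.76
Heat pump: 28,524,320 BTU / 3412 = 8,360 kWh heat; / 4.3 = 1,944 kWh in → × £0.0790 = £153.59; + 6 × £13.58 standing = £235.07
Difference = |£956.76 − £235.07| = £721.69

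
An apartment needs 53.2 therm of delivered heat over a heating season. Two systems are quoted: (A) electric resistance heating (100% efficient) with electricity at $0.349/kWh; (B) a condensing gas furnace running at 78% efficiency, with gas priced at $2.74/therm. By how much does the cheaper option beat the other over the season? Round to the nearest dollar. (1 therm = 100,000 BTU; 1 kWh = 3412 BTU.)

Heat load = 53.2 therm × 100,000 = 5,320,000 BTU
Gas: input = 5,320,000 / 0.78 = 6,820,513 BTU = 68.21 therm → 68.21 × $2.74 = $186.88
Electric: 5,320,000 BTU / 3412 = 1,559 kWh → × $0.349 = $544.16
Difference = |$186.88 − $544.16| = $357.28 ≈ $357

$357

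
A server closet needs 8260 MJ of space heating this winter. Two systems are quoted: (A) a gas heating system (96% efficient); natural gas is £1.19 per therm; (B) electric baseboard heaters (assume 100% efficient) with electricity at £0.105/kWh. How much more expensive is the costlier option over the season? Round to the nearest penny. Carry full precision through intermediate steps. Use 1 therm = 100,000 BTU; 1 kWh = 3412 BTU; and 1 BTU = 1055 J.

Heat load = 8260 MJ = 8,260,000,000 J / 1055 = 7,829,384 BTU
Gas: input = 7,829,384 / 0.960 = 8,155,608 BTU = 81.56 therm → 81.56 × £1.19 = £97.05
Electric: 7,829,384 BTU / 3412 = 2,295 kWh → × £0.105 = £240.94
Difference = |£97.05 − £240.94| = £143.89

£143.89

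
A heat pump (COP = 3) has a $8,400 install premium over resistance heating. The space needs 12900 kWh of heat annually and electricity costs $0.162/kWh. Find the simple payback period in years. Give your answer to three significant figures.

6.03 years

Resistance: 12900 kWh × $0.162 = $2,089.80/yr
Heat pump: 12900 / 3 = 4300 kWh in → × $0.162 = $696.60/yr
Annual savings = $1,393.20
Payback = $8,400 / $1,393.20 = 6.03 years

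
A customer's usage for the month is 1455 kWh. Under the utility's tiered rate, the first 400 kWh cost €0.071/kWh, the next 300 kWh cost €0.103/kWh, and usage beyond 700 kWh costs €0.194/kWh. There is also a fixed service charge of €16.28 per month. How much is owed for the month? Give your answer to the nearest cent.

€222.05

First 400 kWh × €0.071 = €28.40
Next 300 kWh × €0.103 = €30.90
Remaining 755 kWh × €0.194 = €146.47
Energy charge = €205.77; + service €16.28 = €222.05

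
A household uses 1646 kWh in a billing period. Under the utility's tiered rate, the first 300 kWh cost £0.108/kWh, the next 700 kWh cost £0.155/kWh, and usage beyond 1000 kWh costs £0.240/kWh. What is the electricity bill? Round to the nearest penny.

First 300 kWh × £0.108 = £32.40
Next 700 kWh × £0.155 = £108.50
Remaining 646 kWh × £0.240 = £155.04
Total = £295.94

£295.94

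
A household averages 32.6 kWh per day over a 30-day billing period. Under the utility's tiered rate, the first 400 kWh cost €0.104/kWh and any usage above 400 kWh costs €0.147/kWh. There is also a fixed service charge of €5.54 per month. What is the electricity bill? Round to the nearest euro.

Usage = 32.6 kWh/day × 30 days = 978 kWh
First 400 kWh × €0.104 = €41.60
Remaining 578 kWh × €0.147 = €84.97
Energy charge = €126.57; + service €5.54 = €132.11 ≈ €132

€132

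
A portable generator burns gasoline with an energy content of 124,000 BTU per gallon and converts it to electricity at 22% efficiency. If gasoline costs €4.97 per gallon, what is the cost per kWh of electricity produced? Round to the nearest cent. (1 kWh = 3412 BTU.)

Electrical output per gallon = 124,000 BTU × 0.22 / 3412 BTU/kWh = 7.995 kWh
Cost per kWh = €4.97 / 7.995 kWh = €0.622

€0.62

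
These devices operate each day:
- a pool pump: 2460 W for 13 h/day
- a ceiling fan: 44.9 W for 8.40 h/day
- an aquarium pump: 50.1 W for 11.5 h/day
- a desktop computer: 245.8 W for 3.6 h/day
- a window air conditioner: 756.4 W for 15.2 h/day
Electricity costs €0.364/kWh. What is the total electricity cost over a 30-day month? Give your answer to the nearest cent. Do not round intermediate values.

€494.84

pool pump: 2460 W × 13 h × 30 d = 959,400 Wh = 959.4 kWh
ceiling fan: 44.9 W × 8.40 h × 30 d = 11,315 Wh = 11.31 kWh
aquarium pump: 50.1 W × 11.5 h × 30 d = 17,284 Wh = 17.28 kWh
desktop computer: 245.8 W × 3.6 h × 30 d = 26,546 Wh = 26.55 kWh
window air conditioner: 756.4 W × 15.2 h × 30 d = 344,918 Wh = 344.9 kWh
Total energy = 959.4 + 11.31 + 17.28 + 26.55 + 344.9 = 1,359 kWh
Cost = 1,359 kWh × €0.364 = €494.84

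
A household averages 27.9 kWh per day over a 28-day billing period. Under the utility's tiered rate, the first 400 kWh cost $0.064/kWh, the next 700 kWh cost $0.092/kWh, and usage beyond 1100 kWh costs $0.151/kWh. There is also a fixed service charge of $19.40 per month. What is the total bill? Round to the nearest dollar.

Usage = 27.9 kWh/day × 28 days = 781.2 kWh
First 400 kWh × $0.064 = $25.60
Next 381.2 kWh × $0.092 = $35.07
Remaining tier: 0 kWh (not reached)
Energy charge = $60.67; + service $19.40 = $80.07 ≈ $80

$80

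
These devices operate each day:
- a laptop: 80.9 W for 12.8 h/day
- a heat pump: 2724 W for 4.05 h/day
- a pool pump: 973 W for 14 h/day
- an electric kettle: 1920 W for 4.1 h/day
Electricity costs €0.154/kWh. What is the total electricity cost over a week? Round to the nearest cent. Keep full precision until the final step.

€36.18

laptop: 80.9 W × 12.8 h × 7 d = 7,249 Wh = 7.249 kWh
heat pump: 2724 W × 4.05 h × 7 d = 77,225 Wh = 77.23 kWh
pool pump: 973 W × 14 h × 7 d = 95,354 Wh = 95.35 kWh
electric kettle: 1920 W × 4.1 h × 7 d = 55,104 Wh = 55.1 kWh
Total energy = 7.249 + 77.23 + 95.35 + 55.1 = 234.9 kWh
Cost = 234.9 kWh × €0.154 = €36.18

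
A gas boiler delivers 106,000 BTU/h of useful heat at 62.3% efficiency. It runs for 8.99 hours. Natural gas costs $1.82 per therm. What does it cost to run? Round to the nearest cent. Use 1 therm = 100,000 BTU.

$27.84

Heat delivered = 106,000 BTU/h × 8.99 h = 952,940 BTU
Gas input = 952,940 / 0.623 = 1,529,599 BTU
= 1,529,599 / 100,000 = 15.3 therm
Cost = 15.3 × $1.82/therm = $27.84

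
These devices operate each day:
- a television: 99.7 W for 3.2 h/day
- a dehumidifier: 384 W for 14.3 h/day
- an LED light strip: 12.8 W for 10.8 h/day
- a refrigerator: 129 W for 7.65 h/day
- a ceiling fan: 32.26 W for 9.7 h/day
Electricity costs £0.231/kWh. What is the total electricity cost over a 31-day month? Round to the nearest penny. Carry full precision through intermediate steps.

£51.90

television: 99.7 W × 3.2 h × 31 d = 9,890 Wh = 9.89 kWh
dehumidifier: 384 W × 14.3 h × 31 d = 170,227 Wh = 170.2 kWh
LED light strip: 12.8 W × 10.8 h × 31 d = 4,285 Wh = 4.285 kWh
refrigerator: 129 W × 7.65 h × 31 d = 30,592 Wh = 30.59 kWh
ceiling fan: 32.26 W × 9.7 h × 31 d = 9,701 Wh = 9.701 kWh
Total energy = 9.89 + 170.2 + 4.285 + 30.59 + 9.701 = 224.7 kWh
Cost = 224.7 kWh × £0.231 = £51.90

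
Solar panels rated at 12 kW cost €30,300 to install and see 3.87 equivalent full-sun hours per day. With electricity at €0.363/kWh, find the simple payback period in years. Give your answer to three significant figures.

Daily generation = 12 kW × 3.87 h = 46.44 kWh
Annual generation = 46.44 × 365 = 16951 kWh
Annual savings = 16951 × €0.363 = €6,153.07
Payback = €30,300 / €6,153.07 = 4.92 years

4.92 years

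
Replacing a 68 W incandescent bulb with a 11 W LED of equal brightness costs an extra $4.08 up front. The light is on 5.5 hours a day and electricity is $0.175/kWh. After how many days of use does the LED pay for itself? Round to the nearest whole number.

74 days

Power saved = 68 − 11 = 57 W
Daily energy saved = 57 W × 5.5 h = 313.5 Wh = 0.3135 kWh
Daily savings = 0.3135 × $0.175 = $0.0549
Payback = $4.08 / $0.0549 per day = 74.37 days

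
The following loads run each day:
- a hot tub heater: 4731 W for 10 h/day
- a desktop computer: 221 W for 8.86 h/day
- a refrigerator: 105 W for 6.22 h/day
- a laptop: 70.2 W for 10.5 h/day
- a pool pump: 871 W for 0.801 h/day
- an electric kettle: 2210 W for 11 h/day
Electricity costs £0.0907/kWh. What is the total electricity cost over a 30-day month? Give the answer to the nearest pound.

£206

hot tub heater: 4731 W × 10 h × 30 d = 1,419,300 Wh = 1,419 kWh
desktop computer: 221 W × 8.86 h × 30 d = 58,742 Wh = 58.74 kWh
refrigerator: 105 W × 6.22 h × 30 d = 19,593 Wh = 19.59 kWh
laptop: 70.2 W × 10.5 h × 30 d = 22,113 Wh = 22.11 kWh
pool pump: 871 W × 0.801 h × 30 d = 20,930 Wh = 20.93 kWh
electric kettle: 2210 W × 11 h × 30 d = 729,300 Wh = 729.3 kWh
Total energy = 1,419 + 58.74 + 19.59 + 22.11 + 20.93 + 729.3 = 2,270 kWh
Cost = 2,270 kWh × £0.0907 = £205.89 ≈ £206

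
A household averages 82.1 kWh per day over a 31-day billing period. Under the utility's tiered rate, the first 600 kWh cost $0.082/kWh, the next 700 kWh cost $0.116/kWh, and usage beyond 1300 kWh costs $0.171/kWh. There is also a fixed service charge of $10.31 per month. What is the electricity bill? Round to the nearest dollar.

$354

Usage = 82.1 kWh/day × 31 days = 2545.1 kWh
First 600 kWh × $0.082 = $49.20
Next 700 kWh × $0.116 = $81.20
Remaining 1245.1 kWh × $0.171 = $212.91
Energy charge = $343.31; + service $10.31 = $353.62 ≈ $354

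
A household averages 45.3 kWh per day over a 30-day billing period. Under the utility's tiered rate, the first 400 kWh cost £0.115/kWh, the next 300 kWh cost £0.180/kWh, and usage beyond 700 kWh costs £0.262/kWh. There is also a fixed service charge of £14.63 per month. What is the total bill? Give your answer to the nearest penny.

£287.29

Usage = 45.3 kWh/day × 30 days = 1359 kWh
First 400 kWh × £0.115 = £46.00
Next 300 kWh × £0.180 = £54.00
Remaining 659 kWh × £0.262 = £172.66
Energy charge = £272.66; + service £14.63 = £287.29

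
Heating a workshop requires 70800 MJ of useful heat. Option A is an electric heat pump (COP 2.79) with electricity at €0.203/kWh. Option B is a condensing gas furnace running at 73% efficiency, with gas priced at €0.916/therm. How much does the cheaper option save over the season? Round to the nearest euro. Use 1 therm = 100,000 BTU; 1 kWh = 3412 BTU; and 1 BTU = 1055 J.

€589

Heat load = 70800 MJ = 70,800,000,000 J / 1055 = 67,109,005 BTU
Gas: input = 67,109,005 / 0.73 = 91,930,143 BTU = 919.3 therm → 919.3 × €0.916 = €842.08
Heat pump: 67,109,005 BTU / 3412 = 19,670 kWh heat; / 2.79 = 7,050 kWh in → × €0.203 = €1,431.08
Difference = |€842.08 − €1,431.08| = €589.00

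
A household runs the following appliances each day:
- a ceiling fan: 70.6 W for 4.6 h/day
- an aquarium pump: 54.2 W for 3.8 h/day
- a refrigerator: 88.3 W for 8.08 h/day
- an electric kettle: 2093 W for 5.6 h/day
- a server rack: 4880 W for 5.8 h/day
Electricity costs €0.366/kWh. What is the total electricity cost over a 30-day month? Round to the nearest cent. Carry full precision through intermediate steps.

ceiling fan: 70.6 W × 4.6 h × 30 d = 9,743 Wh = 9.743 kWh
aquarium pump: 54.2 W × 3.8 h × 30 d = 6,179 Wh = 6.179 kWh
refrigerator: 88.3 W × 8.08 h × 30 d = 21,404 Wh = 21.4 kWh
electric kettle: 2093 W × 5.6 h × 30 d = 351,624 Wh = 351.6 kWh
server rack: 4880 W × 5.8 h × 30 d = 849,120 Wh = 849.1 kWh
Total energy = 9.743 + 6.179 + 21.4 + 351.6 + 849.1 = 1,238 kWh
Cost = 1,238 kWh × €0.366 = €453.13

€453.13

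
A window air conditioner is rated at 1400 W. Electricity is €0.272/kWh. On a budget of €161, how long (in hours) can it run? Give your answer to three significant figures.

423 h

Energy budget = €161 / €0.272 per kWh = 591.9 kWh = 591,912 Wh
Runtime = 591,912 Wh / 1400 W = 422.8 h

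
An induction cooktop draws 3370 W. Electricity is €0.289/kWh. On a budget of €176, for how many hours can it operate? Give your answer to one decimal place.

Energy budget = €176 / €0.289 per kWh = 609 kWh = 608,997 Wh
Runtime = 608,997 Wh / 3370 W = 180.7 h

180.7 h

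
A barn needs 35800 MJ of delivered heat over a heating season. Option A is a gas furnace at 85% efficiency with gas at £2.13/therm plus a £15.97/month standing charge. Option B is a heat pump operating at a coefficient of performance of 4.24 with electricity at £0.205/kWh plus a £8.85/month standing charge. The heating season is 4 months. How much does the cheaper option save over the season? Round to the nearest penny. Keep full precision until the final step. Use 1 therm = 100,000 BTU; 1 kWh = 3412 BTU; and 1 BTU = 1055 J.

Heat load = 35800 MJ = 35,800,000,000 J / 1055 = 33,933,649 BTU
Gas: input = 33,933,649 / 0.85 = 39,921,940 BTU = 399.2 therm → 399.2 × £2.13 = £850.34; + 4 × £15.97 standing = £914.22
Heat pump: 33,933,649 BTU / 3412 = 9,945 kWh heat; / 4.24 = 2,346 kWh in → × £0.205 = £480.85; + 4 × £8.85 standing = £516.25
Difference = |£914.22 − £516.25| = £397.97

£397.97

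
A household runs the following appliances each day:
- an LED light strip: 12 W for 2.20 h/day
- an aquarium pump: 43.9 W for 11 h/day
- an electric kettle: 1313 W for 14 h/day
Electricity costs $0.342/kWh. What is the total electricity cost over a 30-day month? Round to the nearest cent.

$193.82

LED light strip: 12 W × 2.20 h × 30 d = 792 Wh = 0.792 kWh
aquarium pump: 43.9 W × 11 h × 30 d = 14,487 Wh = 14.49 kWh
electric kettle: 1313 W × 14 h × 30 d = 551,460 Wh = 551.5 kWh
Total energy = 0.792 + 14.49 + 551.5 = 566.7 kWh
Cost = 566.7 kWh × $0.342 = $193.82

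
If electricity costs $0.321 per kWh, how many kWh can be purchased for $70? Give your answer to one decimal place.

$70 / $0.321 per kWh = 218.1 kWh

218.1 kWh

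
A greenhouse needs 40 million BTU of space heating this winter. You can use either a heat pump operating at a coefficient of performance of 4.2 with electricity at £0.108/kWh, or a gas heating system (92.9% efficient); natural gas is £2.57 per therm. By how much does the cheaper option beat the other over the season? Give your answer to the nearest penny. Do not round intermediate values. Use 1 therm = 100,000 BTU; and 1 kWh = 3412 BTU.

Heat load = 40 × 10⁶ BTU = 40,000,000 BTU
Gas: input = 40,000,000 / 0.929 = 43,057,051 BTU = 430.6 therm → 430.6 × £2.57 = £1,106.57
Heat pump: 40,000,000 BTU / 3412 = 11,720 kWh heat; / 4.2 = 2,791 kWh in → × £0.108 = £301.46
Difference = |£1,106.57 − £301.46| = £805.11

£805.11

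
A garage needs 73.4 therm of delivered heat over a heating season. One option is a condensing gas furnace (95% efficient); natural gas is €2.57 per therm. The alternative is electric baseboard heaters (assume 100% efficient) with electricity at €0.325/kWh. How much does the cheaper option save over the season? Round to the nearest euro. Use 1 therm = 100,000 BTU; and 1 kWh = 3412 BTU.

Heat load = 73.4 therm × 100,000 = 7,340,000 BTU
Gas: input = 7,340,000 / 0.95 = 7,726,316 BTU = 77.26 therm → 77.26 × €2.57 = €198.57
Electric: 7,340,000 BTU / 3412 = 2,151 kWh → × €0.325 = €699.15
Difference = |€198.57 − €699.15| = €500.58 ≈ €501

€501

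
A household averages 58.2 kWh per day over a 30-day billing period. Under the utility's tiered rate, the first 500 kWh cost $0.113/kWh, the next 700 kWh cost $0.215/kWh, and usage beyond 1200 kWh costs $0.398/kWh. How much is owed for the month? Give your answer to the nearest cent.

Usage = 58.2 kWh/day × 30 days = 1746 kWh
First 500 kWh × $0.113 = $56.50
Next 700 kWh × $0.215 = $150.50
Remaining 546 kWh × $0.398 = $217.31
Total = $424.31

$424.31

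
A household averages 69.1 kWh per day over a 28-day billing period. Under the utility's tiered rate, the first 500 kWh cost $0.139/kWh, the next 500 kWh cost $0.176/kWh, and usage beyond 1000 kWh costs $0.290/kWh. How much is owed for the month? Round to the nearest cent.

$428.59

Usage = 69.1 kWh/day × 28 days = 1934.8 kWh
First 500 kWh × $0.139 = $69.50
Next 500 kWh × $0.176 = $88.00
Remaining 934.8 kWh × $0.290 = $271.09
Total = $428.59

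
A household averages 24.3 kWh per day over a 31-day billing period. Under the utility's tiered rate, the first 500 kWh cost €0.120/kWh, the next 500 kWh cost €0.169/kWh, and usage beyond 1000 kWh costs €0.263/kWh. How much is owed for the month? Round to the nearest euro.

Usage = 24.3 kWh/day × 31 days = 753.3 kWh
First 500 kWh × €0.120 = €60.00
Next 253.3 kWh × €0.169 = €42.81
Remaining tier: 0 kWh (not reached)
Total = €102.81 ≈ €103

€103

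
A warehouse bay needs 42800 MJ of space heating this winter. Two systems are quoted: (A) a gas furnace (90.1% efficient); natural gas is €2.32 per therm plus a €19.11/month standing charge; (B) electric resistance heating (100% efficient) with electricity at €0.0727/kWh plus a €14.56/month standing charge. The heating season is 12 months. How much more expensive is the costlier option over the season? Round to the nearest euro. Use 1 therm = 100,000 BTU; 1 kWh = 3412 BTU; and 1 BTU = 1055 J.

€235

Heat load = 42800 MJ = 42,800,000,000 J / 1055 = 40,568,720 BTU
Gas: input = 40,568,720 / 0.901 = 45,026,327 BTU = 450.3 therm → 450.3 × €2.32 = €1,044.61; + 12 × €19.11 standing = €1,273.93
Electric: 40,568,720 BTU / 3412 = 11,890 kWh → × €0.0727 = €864.40; + 12 × €14.56 standing = €1,039.12
Difference = |€1,273.93 − €1,039.12| = €234.81 ≈ €235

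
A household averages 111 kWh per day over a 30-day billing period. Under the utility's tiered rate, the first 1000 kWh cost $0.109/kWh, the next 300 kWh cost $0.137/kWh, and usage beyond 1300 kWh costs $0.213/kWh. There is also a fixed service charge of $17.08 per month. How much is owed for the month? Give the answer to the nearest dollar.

$600

Usage = 111 kWh/day × 30 days = 3330 kWh
First 1000 kWh × $0.109 = $109.00
Next 300 kWh × $0.137 = $41.10
Remaining 2030 kWh × $0.213 = $432.39
Energy charge = $582.49; + service $17.08 = $599.57 ≈ $600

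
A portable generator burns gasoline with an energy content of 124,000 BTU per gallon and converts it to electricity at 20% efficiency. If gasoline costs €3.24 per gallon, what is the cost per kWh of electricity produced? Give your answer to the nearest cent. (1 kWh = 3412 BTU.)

€0.45

Electrical output per gallon = 124,000 BTU × 0.20 / 3412 BTU/kWh = 7.268 kWh
Cost per kWh = €3.24 / 7.268 kWh = €0.446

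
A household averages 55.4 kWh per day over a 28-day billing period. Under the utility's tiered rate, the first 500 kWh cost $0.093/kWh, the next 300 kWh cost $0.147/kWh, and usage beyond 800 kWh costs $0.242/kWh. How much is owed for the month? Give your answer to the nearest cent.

$272.39

Usage = 55.4 kWh/day × 28 days = 1551.2 kWh
First 500 kWh × $0.093 = $46.50
Next 300 kWh × $0.147 = $44.10
Remaining 751.2 kWh × $0.242 = $181.79
Total = $272.39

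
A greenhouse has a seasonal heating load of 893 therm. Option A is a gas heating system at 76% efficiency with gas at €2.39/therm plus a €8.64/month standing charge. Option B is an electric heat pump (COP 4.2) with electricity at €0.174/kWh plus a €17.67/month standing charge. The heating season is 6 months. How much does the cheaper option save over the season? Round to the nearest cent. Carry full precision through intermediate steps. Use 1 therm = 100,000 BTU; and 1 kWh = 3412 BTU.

€1669.79

Heat load = 893 therm × 100,000 = 89,300,000 BTU
Gas: input = 89,300,000 / 0.76 = 117,500,000 BTU = 1,175 therm → 1,175 × €2.39 = €2,808.25; + 6 × €8.64 standing = €2,860.09
Heat pump: 89,300,000 BTU / 3412 = 26,170 kWh heat; / 4.2 = 6,232 kWh in → × €0.174 = €1,084.28; + 6 × €17.67 standing = €1,190.30
Difference = |€2,860.09 − €1,190.30| = €1,669.79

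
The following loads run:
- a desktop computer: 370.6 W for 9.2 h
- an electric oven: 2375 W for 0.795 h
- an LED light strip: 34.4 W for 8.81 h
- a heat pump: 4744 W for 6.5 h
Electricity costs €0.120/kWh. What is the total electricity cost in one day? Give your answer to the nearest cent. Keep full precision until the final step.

desktop computer: 370.6 W × 9.2 h = 3,410 Wh = 3.41 kWh
electric oven: 2375 W × 0.795 h = 1,888 Wh = 1.888 kWh
LED light strip: 34.4 W × 8.81 h = 303 Wh = 0.3031 kWh
heat pump: 4744 W × 6.5 h = 30,836 Wh = 30.84 kWh
Total energy = 3.41 + 1.888 + 0.3031 + 30.84 = 36.44 kWh
Cost = 36.44 kWh × €0.120 = €4.37

€4.37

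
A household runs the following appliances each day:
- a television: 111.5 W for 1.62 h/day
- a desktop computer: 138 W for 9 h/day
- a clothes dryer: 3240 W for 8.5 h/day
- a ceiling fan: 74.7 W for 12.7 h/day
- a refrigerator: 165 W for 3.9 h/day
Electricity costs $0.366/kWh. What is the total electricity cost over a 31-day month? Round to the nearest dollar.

$347

television: 111.5 W × 1.62 h × 31 d = 5,600 Wh = 5.6 kWh
desktop computer: 138 W × 9 h × 31 d = 38,502 Wh = 38.5 kWh
clothes dryer: 3240 W × 8.5 h × 31 d = 853,740 Wh = 853.7 kWh
ceiling fan: 74.7 W × 12.7 h × 31 d = 29,409 Wh = 29.41 kWh
refrigerator: 165 W × 3.9 h × 31 d = 19,948 Wh = 19.95 kWh
Total energy = 5.6 + 38.5 + 853.7 + 29.41 + 19.95 = 947.2 kWh
Cost = 947.2 kWh × $0.366 = $346.67 ≈ $347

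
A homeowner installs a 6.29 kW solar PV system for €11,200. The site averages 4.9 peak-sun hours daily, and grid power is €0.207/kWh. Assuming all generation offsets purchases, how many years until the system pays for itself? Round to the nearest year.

Daily generation = 6.29 kW × 4.9 h = 30.82 kWh
Annual generation = 30.82 × 365 = 11250 kWh
Annual savings = 11250 × €0.207 = €2,328.68
Payback = €11,200 / €2,328.68 = 4.81 years

5 years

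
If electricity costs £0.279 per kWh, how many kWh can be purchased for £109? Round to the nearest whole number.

391 kWh

£109 / £0.279 per kWh = 390.7 kWh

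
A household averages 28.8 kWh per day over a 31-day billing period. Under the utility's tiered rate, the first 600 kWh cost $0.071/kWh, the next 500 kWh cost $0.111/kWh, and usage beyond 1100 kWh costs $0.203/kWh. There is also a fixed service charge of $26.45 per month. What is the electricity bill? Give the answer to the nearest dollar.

Usage = 28.8 kWh/day × 31 days = 892.8 kWh
First 600 kWh × $0.071 = $42.60
Next 292.8 kWh × $0.111 = $32.50
Remaining tier: 0 kWh (not reached)
Energy charge = $75.10; + service $26.45 = $101.55 ≈ $102

$102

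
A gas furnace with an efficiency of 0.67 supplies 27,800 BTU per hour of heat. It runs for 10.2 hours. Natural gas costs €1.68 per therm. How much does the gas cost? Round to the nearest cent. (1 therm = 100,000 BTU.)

€7.11

Heat delivered = 27,800 BTU/h × 10.2 h = 283,560 BTU
Gas input = 283,560 / 0.67 = 423,224 BTU
= 423,224 / 100,000 = 4.232 therm
Cost = 4.232 × €1.68/therm = €7.11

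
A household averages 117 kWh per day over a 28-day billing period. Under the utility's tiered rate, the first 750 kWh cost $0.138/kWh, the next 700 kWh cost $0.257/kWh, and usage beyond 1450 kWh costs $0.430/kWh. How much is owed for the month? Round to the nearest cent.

$1068.58

Usage = 117 kWh/day × 28 days = 3276 kWh
First 750 kWh × $0.138 = $103.50
Next 700 kWh × $0.257 = $179.90
Remaining 1826 kWh × $0.430 = $785.18
Total = $1,068.58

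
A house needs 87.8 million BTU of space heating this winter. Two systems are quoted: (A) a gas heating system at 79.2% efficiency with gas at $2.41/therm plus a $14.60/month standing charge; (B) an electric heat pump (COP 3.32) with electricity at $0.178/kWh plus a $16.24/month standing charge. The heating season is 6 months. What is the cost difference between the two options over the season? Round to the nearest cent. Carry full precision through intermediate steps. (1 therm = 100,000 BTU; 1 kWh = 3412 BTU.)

$1282.21

Heat load = 87.8 × 10⁶ BTU = 87,800,000 BTU
Gas: input = 87,800,000 / 0.792 = 110,858,586 BTU = 1,109 therm → 1,109 × $2.41 = $2,671.69; + 6 × $14.60 standing = $2,759.29
Heat pump: 87,800,000 BTU / 3412 = 25,730 kWh heat; / 3.32 = 7,751 kWh in → × $0.178 = $1,379.65; + 6 × $16.24 standing = $1,477.09
Difference = |$2,759.29 − $1,477.09| = $1,282.21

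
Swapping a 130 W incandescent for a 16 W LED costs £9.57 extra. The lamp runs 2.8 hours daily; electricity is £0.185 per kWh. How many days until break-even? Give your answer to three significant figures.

162 days

Power saved = 130 − 16 = 114 W
Daily energy saved = 114 W × 2.8 h = 319.2 Wh = 0.3192 kWh
Daily savings = 0.3192 × £0.185 = £0.0591
Payback = £9.57 / £0.0591 per day = 162.1 days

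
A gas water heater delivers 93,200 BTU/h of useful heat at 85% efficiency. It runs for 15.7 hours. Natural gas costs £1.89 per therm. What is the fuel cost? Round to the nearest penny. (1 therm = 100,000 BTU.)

Heat delivered = 93,200 BTU/h × 15.7 h = 1,463,240 BTU
Gas input = 1,463,240 / 0.85 = 1,721,459 BTU
= 1,721,459 / 100,000 = 17.21 therm
Cost = 17.21 × £1.89/therm = £32.54

£32.54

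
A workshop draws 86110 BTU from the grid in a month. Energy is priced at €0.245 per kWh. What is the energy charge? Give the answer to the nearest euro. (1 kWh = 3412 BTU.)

86110 BTU × (0.00029308 kWh/BTU) = 25.24 kWh
Cost = 25.24 kWh × €0.245/kWh = €6.18 ≈ €6

€6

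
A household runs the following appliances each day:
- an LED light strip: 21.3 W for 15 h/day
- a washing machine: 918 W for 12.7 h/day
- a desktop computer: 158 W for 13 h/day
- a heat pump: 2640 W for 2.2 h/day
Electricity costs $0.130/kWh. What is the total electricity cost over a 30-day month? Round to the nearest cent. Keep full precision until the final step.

LED light strip: 21.3 W × 15 h × 30 d = 9,585 Wh = 9.585 kWh
washing machine: 918 W × 12.7 h × 30 d = 349,758 Wh = 349.8 kWh
desktop computer: 158 W × 13 h × 30 d = 61,620 Wh = 61.62 kWh
heat pump: 2640 W × 2.2 h × 30 d = 174,240 Wh = 174.2 kWh
Total energy = 9.585 + 349.8 + 61.62 + 174.2 = 595.2 kWh
Cost = 595.2 kWh × $0.130 = $77.38

$77.38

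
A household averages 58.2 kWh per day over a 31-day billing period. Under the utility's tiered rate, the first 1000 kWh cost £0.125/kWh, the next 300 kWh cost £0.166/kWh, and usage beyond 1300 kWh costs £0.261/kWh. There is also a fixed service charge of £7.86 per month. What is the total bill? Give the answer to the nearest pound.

Usage = 58.2 kWh/day × 31 days = 1804.2 kWh
First 1000 kWh × £0.125 = £125.00
Next 300 kWh × £0.166 = £49.80
Remaining 504.2 kWh × £0.261 = £131.60
Energy charge = £306.40; + service £7.86 = £314.26 ≈ £314

£314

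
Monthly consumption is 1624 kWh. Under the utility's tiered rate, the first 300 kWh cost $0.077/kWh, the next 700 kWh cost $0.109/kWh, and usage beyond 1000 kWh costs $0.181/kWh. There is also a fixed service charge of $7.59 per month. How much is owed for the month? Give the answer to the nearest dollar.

First 300 kWh × $0.077 = $23.10
Next 700 kWh × $0.109 = $76.30
Remaining 624 kWh × $0.181 = $112.94
Energy charge = $212.34; + service $7.59 = $219.93 ≈ $220

$220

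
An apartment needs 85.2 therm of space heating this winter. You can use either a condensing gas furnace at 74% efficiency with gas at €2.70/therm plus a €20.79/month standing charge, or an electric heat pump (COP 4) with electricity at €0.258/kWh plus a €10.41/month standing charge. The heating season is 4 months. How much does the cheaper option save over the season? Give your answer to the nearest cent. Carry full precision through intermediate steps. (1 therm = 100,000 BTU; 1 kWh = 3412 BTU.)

Heat load = 85.2 therm × 100,000 = 8,520,000 BTU
Gas: input = 8,520,000 / 0.74 = 11,513,514 BTU = 115.1 therm → 115.1 × €2.70 = €310.86; + 4 × €20.79 standing = €394.02
Heat pump: 8,520,000 BTU / 3412 = 2,497 kWh heat; / 4 = 624.3 kWh in → × €0.258 = €161.06; + 4 × €10.41 standing = €202.70
Difference = |€394.02 − €202.70| = €191.32

€191.32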